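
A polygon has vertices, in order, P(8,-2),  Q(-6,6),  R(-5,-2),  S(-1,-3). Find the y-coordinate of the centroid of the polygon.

Apply the surveyor's formula. First the cross-terms c_i = x_i·y_{i+1} − x_{i+1}·y_i:
  36, 42, 13, 26  ⇒  2A = 117, A = 58.5.
Then Σ (y_i + y_{i+1})·c_i = 117, so ȳ = 117 / (6·58.5) = 1/3.

1/3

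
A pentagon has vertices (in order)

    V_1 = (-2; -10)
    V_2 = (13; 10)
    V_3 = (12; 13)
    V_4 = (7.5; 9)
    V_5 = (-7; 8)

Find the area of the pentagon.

Cross-terms: 110, 49, 10.5, 123, 86  ⇒  Σ = 378.5
Area = |Σ|/2 = 189.25.

189.25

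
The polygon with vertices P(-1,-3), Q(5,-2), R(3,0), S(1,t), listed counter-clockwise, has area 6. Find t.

-2

The doubled signed area Σ (x_i y_{i+1} − x_{i+1} y_i) is linear in t.
With t=0 it equals 20; the coefficient of t is 4 (from the two edges through S).
So 4·t + 20 = 2·6 = 12 ⇒ t = -2.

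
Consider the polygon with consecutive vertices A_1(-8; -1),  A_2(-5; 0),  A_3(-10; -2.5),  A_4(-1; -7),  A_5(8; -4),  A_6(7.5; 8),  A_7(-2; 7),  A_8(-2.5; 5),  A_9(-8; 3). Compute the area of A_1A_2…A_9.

184.75

Apply the shoelace formula: 2A = Σ (x_i·y_{i+1} − x_{i+1}·y_i), indices taken mod 9.
Σ = (-5) + (12.5) + (67.5) + (60) + (94) + (68.5) + (7.5) + (32.5) + (32) = 369.5
Area = |Σ|/2 = 184.75.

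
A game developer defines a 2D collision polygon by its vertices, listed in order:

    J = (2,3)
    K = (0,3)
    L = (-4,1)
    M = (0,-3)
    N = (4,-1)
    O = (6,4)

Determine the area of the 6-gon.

Apply the shoelace formula: 2A = Σ (x_i·y_{i+1} − x_{i+1}·y_i), indices taken mod 6.
J→K: (2)(3) − (0)(3) = 6
K→L: (0)(1) − (-4)(3) = 12
L→M: (-4)(-3) − (0)(1) = 12
M→N: (0)(-1) − (4)(-3) = 12
N→O: (4)(4) − (6)(-1) = 22
O→J: (6)(3) − (2)(4) = 10
Σ = 74
Area = |Σ|/2 = 37.

37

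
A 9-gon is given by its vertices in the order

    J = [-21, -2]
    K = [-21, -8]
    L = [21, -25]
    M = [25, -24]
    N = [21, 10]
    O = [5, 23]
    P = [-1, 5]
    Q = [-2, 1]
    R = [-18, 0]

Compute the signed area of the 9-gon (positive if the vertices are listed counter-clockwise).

1119

J→K: (-21)(-8) − (-21)(-2) = 126
K→L: (-21)(-25) − (21)(-8) = 693
L→M: (21)(-24) − (25)(-25) = 121
M→N: (25)(10) − (21)(-24) = 754
N→O: (21)(23) − (5)(10) = 433
O→P: (5)(5) − (-1)(23) = 48
P→Q: (-1)(1) − (-2)(5) = 9
Q→R: (-2)(0) − (-18)(1) = 18
R→J: (-18)(-2) − (-21)(0) = 36
Σ = 2238
Signed area = Σ/2 = 1119 (positive ⇒ counter-clockwise traversal).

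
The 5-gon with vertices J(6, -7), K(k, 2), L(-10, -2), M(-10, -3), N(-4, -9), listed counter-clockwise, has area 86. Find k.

-6

The doubled signed area Σ (x_i y_{i+1} − x_{i+1} y_i) is linear in k.
With k=0 it equals 202; the coefficient of k is 5 (from the two edges through K).
So 5·k + 202 = 2·86 = 172 ⇒ k = -6.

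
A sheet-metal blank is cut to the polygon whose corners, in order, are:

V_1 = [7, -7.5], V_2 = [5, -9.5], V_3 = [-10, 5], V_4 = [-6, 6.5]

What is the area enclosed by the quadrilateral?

V_1→V_2: (7)(-9.5) − (5)(-7.5) = -29
V_2→V_3: (5)(5) − (-10)(-9.5) = -70
V_3→V_4: (-10)(6.5) − (-6)(5) = -35
V_4→V_1: (-6)(-7.5) − (7)(6.5) = -0.5
Σ = -134.5
Area = |Σ|/2 = 67.25.

67.25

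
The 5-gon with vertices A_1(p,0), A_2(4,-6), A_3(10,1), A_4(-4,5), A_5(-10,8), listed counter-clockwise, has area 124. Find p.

-8

Write out the shoelace sum; only the two edges meeting at A_1 involve p:
2·Area = [((-10)·0 − p·8) + (p·(-6) − 4·0)] + 136
       = -14·p + 136 = 248
⇒ p = -8.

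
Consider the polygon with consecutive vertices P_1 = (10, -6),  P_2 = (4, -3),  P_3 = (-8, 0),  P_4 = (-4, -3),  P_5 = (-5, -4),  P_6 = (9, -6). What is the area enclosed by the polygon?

Apply the shoelace (surveyor's) formula: 2A = Σ (x_i·y_{i+1} − x_{i+1}·y_i), indices taken mod 6.
Σ = (-6) + (-24) + (24) + (1) + (66) + (6) = 67
Area = |Σ|/2 = 33.5.

33.5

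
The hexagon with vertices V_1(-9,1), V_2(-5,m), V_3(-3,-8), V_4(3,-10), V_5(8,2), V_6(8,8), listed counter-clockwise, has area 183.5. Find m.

Write out the shoelace sum; only the two edges meeting at V_2 involve m:
2·Area = [((-9)·m − (-5)·1) + ((-5)·(-8) − (-3)·m)] + 268
       = -6·m + 313 = 367
⇒ m = -9.

-9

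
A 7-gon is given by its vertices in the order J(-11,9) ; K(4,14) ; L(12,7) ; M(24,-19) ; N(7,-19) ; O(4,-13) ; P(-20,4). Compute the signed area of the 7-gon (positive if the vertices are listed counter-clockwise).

-722

J→K: (-11)(14) − (4)(9) = -190
K→L: (4)(7) − (12)(14) = -140
L→M: (12)(-19) − (24)(7) = -396
M→N: (24)(-19) − (7)(-19) = -323
N→O: (7)(-13) − (4)(-19) = -15
O→P: (4)(4) − (-20)(-13) = -244
P→J: (-20)(9) − (-11)(4) = -136
Σ = -1444
Signed area = Σ/2 = -722 (negative ⇒ clockwise traversal).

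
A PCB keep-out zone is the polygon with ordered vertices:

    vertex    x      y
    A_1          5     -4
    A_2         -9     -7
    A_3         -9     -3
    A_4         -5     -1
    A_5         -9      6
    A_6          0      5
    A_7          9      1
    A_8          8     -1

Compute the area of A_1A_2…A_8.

143

Σ = (-71) + (-36) + (-6) + (-39) + (-45) + (-45) + (-17) + (-27) = -286
Area = |Σ|/2 = 143.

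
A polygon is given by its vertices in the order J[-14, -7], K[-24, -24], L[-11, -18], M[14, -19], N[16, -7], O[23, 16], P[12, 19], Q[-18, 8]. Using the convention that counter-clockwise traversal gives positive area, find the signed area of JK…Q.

1170.5

Apply the shoelace (surveyor's) formula: 2A = Σ (x_i·y_{i+1} − x_{i+1}·y_i), indices taken mod 8.
Σ = (168) + (168) + (461) + (206) + (417) + (245) + (438) + (238) = 2341
Signed area = Σ/2 = 1170.5 (positive ⇒ counter-clockwise traversal).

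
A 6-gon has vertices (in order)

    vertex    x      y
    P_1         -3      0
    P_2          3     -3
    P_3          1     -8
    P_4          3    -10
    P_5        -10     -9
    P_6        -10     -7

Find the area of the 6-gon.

83

Cross-terms: 9, -21, 14, -127, -20, -21  ⇒  Σ = -166
Area = |Σ|/2 = 83.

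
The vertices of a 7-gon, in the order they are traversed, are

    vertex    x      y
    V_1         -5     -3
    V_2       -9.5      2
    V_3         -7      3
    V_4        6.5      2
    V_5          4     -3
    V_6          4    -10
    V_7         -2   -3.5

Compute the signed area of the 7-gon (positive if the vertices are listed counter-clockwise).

Apply the shoelace (surveyor's) formula: 2A = Σ (x_i·y_{i+1} − x_{i+1}·y_i), indices taken mod 7.
Σ = (-38.5) + (-14.5) + (-33.5) + (-27.5) + (-28) + (-34) + (-11.5) = -187.5
Signed area = Σ/2 = -93.75 (negative ⇒ clockwise traversal).

-93.75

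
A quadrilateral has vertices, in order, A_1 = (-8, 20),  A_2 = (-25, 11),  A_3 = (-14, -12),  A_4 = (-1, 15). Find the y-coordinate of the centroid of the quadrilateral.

1894/279

Apply the shoelace formula. First the cross-terms c_i = x_i·y_{i+1} − x_{i+1}·y_i:
  412, 454, -222, 100  ⇒  2A = 744, A = 372.
Then Σ (y_i + y_{i+1})·c_i = 15152, so ȳ = 15152 / (6·372) = 1894/279.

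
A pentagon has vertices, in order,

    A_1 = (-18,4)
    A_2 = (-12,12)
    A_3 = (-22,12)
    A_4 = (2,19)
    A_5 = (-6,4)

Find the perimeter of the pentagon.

|A_1A_2| = √((6)² + (8)²) = √100 = 10
|A_2A_3| = √((-10)² + (0)²) = √100 = 10
|A_3A_4| = √((24)² + (7)²) = √625 = 25
|A_4A_5| = √((-8)² + (-15)²) = √289 = 17
|A_5A_1| = √((-12)² + (0)²) = √144 = 12
Perimeter = 10 + 10 + 25 + 17 + 12 = 74.

74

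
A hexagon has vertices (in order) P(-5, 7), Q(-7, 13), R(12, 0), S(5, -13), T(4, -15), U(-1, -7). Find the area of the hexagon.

218

Apply Gauss's area formula: 2A = Σ (x_i·y_{i+1} − x_{i+1}·y_i), indices taken mod 6.
Σ = (-16) + (-156) + (-156) + (-23) + (-43) + (-42) = -436
Area = |Σ|/2 = 218.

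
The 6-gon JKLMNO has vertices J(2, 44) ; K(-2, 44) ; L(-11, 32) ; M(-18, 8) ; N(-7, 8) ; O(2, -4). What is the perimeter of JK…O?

|JK| = √((-4)² + (0)²) = √16 = 4
|KL| = √((-9)² + (-12)²) = √225 = 15
|LM| = √((-7)² + (-24)²) = √625 = 25
|MN| = √((11)² + (0)²) = √121 = 11
|NO| = √((9)² + (-12)²) = √225 = 15
|OJ| = √((0)² + (48)²) = √2304 = 48
Perimeter = 4 + 15 + 25 + 11 + 15 + 48 = 118.

118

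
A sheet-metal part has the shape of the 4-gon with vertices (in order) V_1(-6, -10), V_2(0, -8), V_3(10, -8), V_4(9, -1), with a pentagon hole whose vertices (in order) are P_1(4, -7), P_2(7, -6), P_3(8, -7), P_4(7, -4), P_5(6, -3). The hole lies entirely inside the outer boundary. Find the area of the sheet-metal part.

Outer boundary:
Σ = (48) + (80) + (62) + (-96) = 94
Area = |Σ|/2 = 47.
Hole:
Apply the shoelace (surveyor's) formula: 2A = Σ (x_i·y_{i+1} − x_{i+1}·y_i), indices taken mod 5.
Σ = (25) + (-1) + (17) + (3) + (-30) = 14
Area = |Σ|/2 = 7.
Net area = 47 − 7 = 40.

40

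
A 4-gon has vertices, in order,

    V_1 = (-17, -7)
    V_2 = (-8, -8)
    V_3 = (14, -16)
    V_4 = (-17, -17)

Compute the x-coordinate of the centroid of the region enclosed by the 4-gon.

-6.25

Apply the shoelace (surveyor's) formula. First the cross-terms c_i = x_i·y_{i+1} − x_{i+1}·y_i:
  80, 240, -510, -170  ⇒  2A = -360, A = -180.
Then Σ (x_i + x_{i+1})·c_i = 6750, so x̄ = 6750 / (6·(-180)) = -6.25.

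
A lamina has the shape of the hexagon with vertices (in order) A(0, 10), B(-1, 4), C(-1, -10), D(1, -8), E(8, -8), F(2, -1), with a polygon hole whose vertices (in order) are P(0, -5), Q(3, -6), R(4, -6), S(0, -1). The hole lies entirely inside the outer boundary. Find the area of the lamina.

54.5

Outer boundary:
Apply the surveyor's formula: 2A = Σ (x_i·y_{i+1} − x_{i+1}·y_i), indices taken mod 6.
A→B: (0)(4) − (-1)(10) = 10
B→C: (-1)(-10) − (-1)(4) = 14
C→D: (-1)(-8) − (1)(-10) = 18
D→E: (1)(-8) − (8)(-8) = 56
E→F: (8)(-1) − (2)(-8) = 8
F→A: (2)(10) − (0)(-1) = 20
Σ = 126
Area = |Σ|/2 = 63.
Hole:
Apply the shoelace formula: 2A = Σ (x_i·y_{i+1} − x_{i+1}·y_i), indices taken mod 4.
Σ = (15) + (6) + (-4) + (0) = 17
Area = |Σ|/2 = 8.5.
Net area = 63 − 8.5 = 54.5.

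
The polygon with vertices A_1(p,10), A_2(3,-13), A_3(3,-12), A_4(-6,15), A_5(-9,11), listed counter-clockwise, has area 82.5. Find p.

Write out the shoelace sum; only the two edges meeting at A_1 involve p:
2·Area = [((-9)·10 − p·11) + (p·(-13) − 3·10)] + 45
       = -24·p + -75 = 165
⇒ p = -10.

-10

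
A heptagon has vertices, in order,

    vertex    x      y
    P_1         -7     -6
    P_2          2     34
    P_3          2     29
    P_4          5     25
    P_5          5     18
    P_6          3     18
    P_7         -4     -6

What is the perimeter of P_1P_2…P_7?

88

|P_1P_2| = √((9)² + (40)²) = √1681 = 41
|P_2P_3| = √((0)² + (-5)²) = √25 = 5
|P_3P_4| = √((3)² + (-4)²) = √25 = 5
|P_4P_5| = √((0)² + (-7)²) = √49 = 7
|P_5P_6| = √((-2)² + (0)²) = √4 = 2
|P_6P_7| = √((-7)² + (-24)²) = √625 = 25
|P_7P_1| = √((-3)² + (0)²) = √9 = 3
Perimeter = 41 + 5 + 5 + 7 + 2 + 25 + 3 = 88.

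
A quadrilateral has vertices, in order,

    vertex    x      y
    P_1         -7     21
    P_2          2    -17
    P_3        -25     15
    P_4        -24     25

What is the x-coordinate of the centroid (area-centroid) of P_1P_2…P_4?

-2657/228

Apply Gauss's area formula. First the cross-terms c_i = x_i·y_{i+1} − x_{i+1}·y_i:
  77, -395, -265, -329  ⇒  2A = -912, A = -456.
Then Σ (x_i + x_{i+1})·c_i = 31884, so x̄ = 31884 / (6·(-456)) = -2657/228.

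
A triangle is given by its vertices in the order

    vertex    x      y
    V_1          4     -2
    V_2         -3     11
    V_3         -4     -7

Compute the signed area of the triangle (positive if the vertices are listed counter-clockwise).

69.5

Σ = (38) + (65) + (36) = 139
Signed area = Σ/2 = 69.5 (positive ⇒ counter-clockwise traversal).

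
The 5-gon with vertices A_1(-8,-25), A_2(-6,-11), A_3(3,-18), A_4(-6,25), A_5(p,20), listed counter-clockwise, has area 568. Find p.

-21

Write out the shoelace sum; only the two edges meeting at A_5 involve p:
2·Area = [((-6)·20 − p·25) + (p·(-25) − (-8)·20)] + 46
       = -50·p + 86 = 1136
⇒ p = -21.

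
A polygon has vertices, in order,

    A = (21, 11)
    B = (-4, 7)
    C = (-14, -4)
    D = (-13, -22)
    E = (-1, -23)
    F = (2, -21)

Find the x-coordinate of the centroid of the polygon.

59/216

Apply the shoelace (surveyor's) formula. First the cross-terms c_i = x_i·y_{i+1} − x_{i+1}·y_i:
  191, 114, 256, 277, 67, 463  ⇒  2A = 1368, A = 684.
Then Σ (x_i + x_{i+1})·c_i = 1121, so x̄ = 1121 / (6·684) = 59/216.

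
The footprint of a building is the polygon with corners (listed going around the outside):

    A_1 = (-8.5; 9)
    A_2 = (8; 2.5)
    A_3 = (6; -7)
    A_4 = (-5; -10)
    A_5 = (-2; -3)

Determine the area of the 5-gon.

Σ = (-93.25) + (-71) + (-95) + (-5) + (-43.5) = -307.75
Area = |Σ|/2 = 153.875.

153.875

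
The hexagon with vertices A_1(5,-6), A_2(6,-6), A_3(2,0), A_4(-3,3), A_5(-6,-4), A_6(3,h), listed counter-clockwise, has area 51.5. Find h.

-5

Write out the shoelace sum; only the two edges meeting at A_6 involve h:
2·Area = [((-6)·h − 3·(-4)) + (3·(-6) − 5·h)] + 54
       = -11·h + 48 = 103
⇒ h = -5.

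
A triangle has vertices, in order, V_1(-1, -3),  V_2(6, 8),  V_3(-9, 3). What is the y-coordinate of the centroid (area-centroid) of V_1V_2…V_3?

8/3

Apply Gauss's area formula. First the cross-terms c_i = x_i·y_{i+1} − x_{i+1}·y_i:
  10, 90, 30  ⇒  2A = 130, A = 65.
Then Σ (y_i + y_{i+1})·c_i = 1040, so ȳ = 1040 / (6·65) = 8/3.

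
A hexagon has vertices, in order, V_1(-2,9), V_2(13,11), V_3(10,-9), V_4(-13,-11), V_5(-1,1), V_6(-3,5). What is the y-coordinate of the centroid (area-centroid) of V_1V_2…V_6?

Apply the shoelace (surveyor's) formula. First the cross-terms c_i = x_i·y_{i+1} − x_{i+1}·y_i:
  -139, -227, -227, -24, -2, -17  ⇒  2A = -636, A = -318.
Then Σ (y_i + y_{i+1})·c_i = 1296, so ȳ = 1296 / (6·(-318)) = -36/53.

-36/53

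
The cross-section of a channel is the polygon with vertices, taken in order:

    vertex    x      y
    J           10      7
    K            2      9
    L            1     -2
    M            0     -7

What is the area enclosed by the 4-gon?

63

Apply the shoelace formula: 2A = Σ (x_i·y_{i+1} − x_{i+1}·y_i), indices taken mod 4.
Cross-terms: 76, -13, -7, 70  ⇒  Σ = 126
Area = |Σ|/2 = 63.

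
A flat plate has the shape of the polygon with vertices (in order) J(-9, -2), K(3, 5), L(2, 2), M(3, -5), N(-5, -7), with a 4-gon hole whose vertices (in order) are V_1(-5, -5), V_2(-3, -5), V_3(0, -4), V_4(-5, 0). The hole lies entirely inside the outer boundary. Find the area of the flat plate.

65.5

Outer boundary:
Apply Gauss's area formula: 2A = Σ (x_i·y_{i+1} − x_{i+1}·y_i), indices taken mod 5.
Σ = (-39) + (-4) + (-16) + (-46) + (-53) = -158
Area = |Σ|/2 = 79.
Hole:
Cross-terms: 10, 12, -20, 25  ⇒  Σ = 27
Area = |Σ|/2 = 13.5.
Net area = 79 − 13.5 = 65.5.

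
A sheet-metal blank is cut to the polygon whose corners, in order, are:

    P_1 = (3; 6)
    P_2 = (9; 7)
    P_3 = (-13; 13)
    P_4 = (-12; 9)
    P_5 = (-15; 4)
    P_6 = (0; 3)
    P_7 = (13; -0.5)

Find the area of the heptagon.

Apply Gauss's area formula: 2A = Σ (x_i·y_{i+1} − x_{i+1}·y_i), indices taken mod 7.
Cross-terms: -33, 208, 39, 87, -45, -39, 79.5  ⇒  Σ = 296.5
Area = |Σ|/2 = 148.25.

148.25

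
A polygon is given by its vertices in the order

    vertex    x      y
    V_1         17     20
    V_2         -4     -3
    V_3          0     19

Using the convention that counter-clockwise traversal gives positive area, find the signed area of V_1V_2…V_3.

Σ = (29) + (-76) + (-323) = -370
Signed area = Σ/2 = -185 (negative ⇒ clockwise traversal).

-185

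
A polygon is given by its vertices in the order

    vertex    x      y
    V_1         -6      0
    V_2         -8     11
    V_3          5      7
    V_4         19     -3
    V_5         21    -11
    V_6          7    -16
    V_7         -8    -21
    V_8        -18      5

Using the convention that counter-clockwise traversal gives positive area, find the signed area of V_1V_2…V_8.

-696.5

Apply the shoelace formula: 2A = Σ (x_i·y_{i+1} − x_{i+1}·y_i), indices taken mod 8.
Cross-terms: -66, -111, -148, -146, -259, -275, -418, 30  ⇒  Σ = -1393
Signed area = Σ/2 = -696.5 (negative ⇒ clockwise traversal).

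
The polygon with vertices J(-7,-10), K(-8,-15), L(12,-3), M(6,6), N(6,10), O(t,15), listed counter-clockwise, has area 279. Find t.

-1

Write out the shoelace sum; only the two edges meeting at O involve t:
2·Area = [(6·15 − t·10) + (t·(-10) − (-7)·15)] + 343
       = -20·t + 538 = 558
⇒ t = -1.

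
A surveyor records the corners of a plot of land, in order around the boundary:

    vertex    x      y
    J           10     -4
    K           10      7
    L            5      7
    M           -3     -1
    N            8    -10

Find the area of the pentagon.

133.5

Apply the shoelace (surveyor's) formula: 2A = Σ (x_i·y_{i+1} − x_{i+1}·y_i), indices taken mod 5.
Σ = (110) + (35) + (16) + (38) + (68) = 267
Area = |Σ|/2 = 133.5.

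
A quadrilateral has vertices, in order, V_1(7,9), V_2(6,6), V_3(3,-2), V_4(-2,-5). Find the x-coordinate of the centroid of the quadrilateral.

30/11

Apply Gauss's area formula. First the cross-terms c_i = x_i·y_{i+1} − x_{i+1}·y_i:
  -12, -30, -19, 17  ⇒  2A = -44, A = -22.
Then Σ (x_i + x_{i+1})·c_i = -360, so x̄ = -360 / (6·(-22)) = 30/11.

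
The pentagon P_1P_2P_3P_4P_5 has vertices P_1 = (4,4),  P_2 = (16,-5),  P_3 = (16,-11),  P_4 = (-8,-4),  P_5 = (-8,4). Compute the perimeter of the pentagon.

|P_1P_2| = √((12)² + (-9)²) = √225 = 15
|P_2P_3| = √((0)² + (-6)²) = √36 = 6
|P_3P_4| = √((-24)² + (7)²) = √625 = 25
|P_4P_5| = √((0)² + (8)²) = √64 = 8
|P_5P_1| = √((12)² + (0)²) = √144 = 12
Perimeter = 15 + 6 + 25 + 8 + 12 = 66.

66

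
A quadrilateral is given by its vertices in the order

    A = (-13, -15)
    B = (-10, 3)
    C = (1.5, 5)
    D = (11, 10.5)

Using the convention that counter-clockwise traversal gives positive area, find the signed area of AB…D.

-155.625

Apply the shoelace (surveyor's) formula: 2A = Σ (x_i·y_{i+1} − x_{i+1}·y_i), indices taken mod 4.
Σ = (-189) + (-54.5) + (-39.25) + (-28.5) = -311.25
Signed area = Σ/2 = -155.625 (negative ⇒ clockwise traversal).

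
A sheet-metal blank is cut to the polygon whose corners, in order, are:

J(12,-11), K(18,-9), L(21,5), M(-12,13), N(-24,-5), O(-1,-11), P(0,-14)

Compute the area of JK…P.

Cross-terms: 90, 279, 333, 372, 259, 14, 168  ⇒  Σ = 1515
Area = |Σ|/2 = 757.5.

757.5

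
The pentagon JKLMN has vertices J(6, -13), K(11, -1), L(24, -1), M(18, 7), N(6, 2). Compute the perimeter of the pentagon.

|JK| = √((5)² + (12)²) = √169 = 13
|KL| = √((13)² + (0)²) = √169 = 13
|LM| = √((-6)² + (8)²) = √100 = 10
|MN| = √((-12)² + (-5)²) = √169 = 13
|NJ| = √((0)² + (-15)²) = √225 = 15
Perimeter = 13 + 13 + 10 + 13 + 15 = 64.

64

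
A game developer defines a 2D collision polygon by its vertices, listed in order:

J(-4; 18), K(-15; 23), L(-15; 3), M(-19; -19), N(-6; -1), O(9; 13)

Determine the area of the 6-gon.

435

Σ = (178) + (300) + (342) + (-95) + (-69) + (214) = 870
Area = |Σ|/2 = 435.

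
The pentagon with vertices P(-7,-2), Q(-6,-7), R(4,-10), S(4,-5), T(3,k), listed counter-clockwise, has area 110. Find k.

The doubled signed area Σ (x_i y_{i+1} − x_{i+1} y_i) is linear in k.
With k=0 it equals 154; the coefficient of k is 11 (from the two edges through T).
So 11·k + 154 = 2·110 = 220 ⇒ k = 6.

6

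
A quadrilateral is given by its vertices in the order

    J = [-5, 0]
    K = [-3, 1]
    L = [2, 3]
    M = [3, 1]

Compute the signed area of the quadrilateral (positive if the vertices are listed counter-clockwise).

Cross-terms: -5, -11, -7, 5  ⇒  Σ = -18
Signed area = Σ/2 = -9 (negative ⇒ clockwise traversal).

-9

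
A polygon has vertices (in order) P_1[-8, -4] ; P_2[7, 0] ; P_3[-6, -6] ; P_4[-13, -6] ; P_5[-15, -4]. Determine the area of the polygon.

33

Σ = (28) + (-42) + (-42) + (-38) + (28) = -66
Area = |Σ|/2 = 33.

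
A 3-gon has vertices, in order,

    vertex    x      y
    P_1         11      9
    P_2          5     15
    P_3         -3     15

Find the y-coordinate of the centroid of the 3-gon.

13

Apply the surveyor's formula. First the cross-terms c_i = x_i·y_{i+1} − x_{i+1}·y_i:
  120, 120, -192  ⇒  2A = 48, A = 24.
Then Σ (y_i + y_{i+1})·c_i = 1872, so ȳ = 1872 / (6·24) = 13.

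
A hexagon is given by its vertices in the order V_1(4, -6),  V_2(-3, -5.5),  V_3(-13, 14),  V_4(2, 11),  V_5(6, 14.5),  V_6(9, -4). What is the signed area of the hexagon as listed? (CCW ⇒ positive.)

-277

Apply Gauss's area formula: 2A = Σ (x_i·y_{i+1} − x_{i+1}·y_i), indices taken mod 6.
V_1→V_2: (4)(-5.5) − (-3)(-6) = -40
V_2→V_3: (-3)(14) − (-13)(-5.5) = -113.5
V_3→V_4: (-13)(11) − (2)(14) = -171
V_4→V_5: (2)(14.5) − (6)(11) = -37
V_5→V_6: (6)(-4) − (9)(14.5) = -154.5
V_6→V_1: (9)(-6) − (4)(-4) = -38
Σ = -554
Signed area = Σ/2 = -277 (negative ⇒ clockwise traversal).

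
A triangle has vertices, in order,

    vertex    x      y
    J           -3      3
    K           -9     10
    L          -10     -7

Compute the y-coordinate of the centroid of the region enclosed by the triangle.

2

Apply the shoelace (surveyor's) formula. First the cross-terms c_i = x_i·y_{i+1} − x_{i+1}·y_i:
  -3, 163, -51  ⇒  2A = 109, A = 54.5.
Then Σ (y_i + y_{i+1})·c_i = 654, so ȳ = 654 / (6·54.5) = 2.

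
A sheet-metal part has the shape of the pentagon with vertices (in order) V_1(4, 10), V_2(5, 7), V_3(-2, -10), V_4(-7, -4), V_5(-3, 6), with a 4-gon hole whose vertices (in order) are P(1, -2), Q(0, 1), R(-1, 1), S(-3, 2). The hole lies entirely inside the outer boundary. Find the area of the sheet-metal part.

110.5

Outer boundary:
Cross-terms: -22, -36, -62, -54, -54  ⇒  Σ = -228
Area = |Σ|/2 = 114.
Hole:
Apply Gauss's area formula: 2A = Σ (x_i·y_{i+1} − x_{i+1}·y_i), indices taken mod 4.
Σ = (1) + (1) + (1) + (4) = 7
Area = |Σ|/2 = 3.5.
Net area = 114 − 3.5 = 110.5.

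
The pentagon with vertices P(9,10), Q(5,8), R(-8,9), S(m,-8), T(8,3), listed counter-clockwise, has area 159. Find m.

-1

Write out the shoelace sum; only the two edges meeting at S involve m:
2·Area = [((-8)·(-8) − m·9) + (m·3 − 8·(-8))] + 184
       = -6·m + 312 = 318
⇒ m = -1.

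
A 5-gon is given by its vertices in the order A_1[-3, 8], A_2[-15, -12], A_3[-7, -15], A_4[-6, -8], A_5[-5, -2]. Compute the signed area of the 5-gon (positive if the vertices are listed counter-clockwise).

Apply the surveyor's formula: 2A = Σ (x_i·y_{i+1} − x_{i+1}·y_i), indices taken mod 5.
Cross-terms: 156, 141, -34, -28, -46  ⇒  Σ = 189
Signed area = Σ/2 = 94.5 (positive ⇒ counter-clockwise traversal).

94.5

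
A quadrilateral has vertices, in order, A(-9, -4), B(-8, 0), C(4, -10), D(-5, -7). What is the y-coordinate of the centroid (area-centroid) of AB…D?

Apply Gauss's area formula. First the cross-terms c_i = x_i·y_{i+1} − x_{i+1}·y_i:
  -32, 80, -78, -43  ⇒  2A = -73, A = -36.5.
Then Σ (y_i + y_{i+1})·c_i = 1127, so ȳ = 1127 / (6·(-36.5)) = -1127/219.

-1127/219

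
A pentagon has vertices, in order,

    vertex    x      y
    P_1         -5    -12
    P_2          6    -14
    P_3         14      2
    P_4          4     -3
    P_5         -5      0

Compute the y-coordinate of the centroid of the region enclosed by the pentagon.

Apply Gauss's area formula. First the cross-terms c_i = x_i·y_{i+1} − x_{i+1}·y_i:
  142, 208, -50, -15, 60  ⇒  2A = 345, A = 172.5.
Then Σ (y_i + y_{i+1})·c_i = -6813, so ȳ = -6813 / (6·172.5) = -757/115.

-757/115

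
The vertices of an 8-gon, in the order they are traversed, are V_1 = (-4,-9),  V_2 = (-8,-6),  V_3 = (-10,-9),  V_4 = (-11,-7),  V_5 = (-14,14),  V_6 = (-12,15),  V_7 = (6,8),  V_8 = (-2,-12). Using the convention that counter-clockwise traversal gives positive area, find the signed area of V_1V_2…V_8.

-315.5

Apply the shoelace formula: 2A = Σ (x_i·y_{i+1} − x_{i+1}·y_i), indices taken mod 8.
Σ = (-48) + (12) + (-29) + (-252) + (-42) + (-186) + (-56) + (-30) = -631
Signed area = Σ/2 = -315.5 (negative ⇒ clockwise traversal).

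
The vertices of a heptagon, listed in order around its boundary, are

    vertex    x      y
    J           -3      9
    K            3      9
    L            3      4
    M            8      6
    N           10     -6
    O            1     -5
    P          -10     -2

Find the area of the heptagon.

Cross-terms: -54, -15, -14, -108, -44, -52, -96  ⇒  Σ = -383
Area = |Σ|/2 = 191.5.

191.5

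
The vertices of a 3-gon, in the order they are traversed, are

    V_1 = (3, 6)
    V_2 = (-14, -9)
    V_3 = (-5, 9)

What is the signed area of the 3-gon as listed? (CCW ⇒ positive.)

-85.5

Σ = (57) + (-171) + (-57) = -171
Signed area = Σ/2 = -85.5 (negative ⇒ clockwise traversal).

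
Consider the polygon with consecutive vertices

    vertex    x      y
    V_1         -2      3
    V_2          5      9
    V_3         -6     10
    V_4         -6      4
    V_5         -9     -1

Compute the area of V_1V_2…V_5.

Apply the shoelace formula: 2A = Σ (x_i·y_{i+1} − x_{i+1}·y_i), indices taken mod 5.
Cross-terms: -33, 104, 36, 42, -29  ⇒  Σ = 120
Area = |Σ|/2 = 60.

60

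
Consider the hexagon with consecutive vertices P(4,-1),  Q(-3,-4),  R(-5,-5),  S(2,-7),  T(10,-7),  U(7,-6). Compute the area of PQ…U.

41.5

Apply the shoelace (surveyor's) formula: 2A = Σ (x_i·y_{i+1} − x_{i+1}·y_i), indices taken mod 6.
Cross-terms: -19, -5, 45, 56, -11, 17  ⇒  Σ = 83
Area = |Σ|/2 = 41.5.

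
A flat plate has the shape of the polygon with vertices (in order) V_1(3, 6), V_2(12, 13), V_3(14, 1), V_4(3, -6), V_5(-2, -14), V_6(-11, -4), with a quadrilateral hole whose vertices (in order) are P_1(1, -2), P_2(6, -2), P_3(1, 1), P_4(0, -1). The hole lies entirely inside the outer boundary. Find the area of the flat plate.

263

Outer boundary:
Apply Gauss's area formula: 2A = Σ (x_i·y_{i+1} − x_{i+1}·y_i), indices taken mod 6.
Σ = (-33) + (-170) + (-87) + (-54) + (-146) + (-54) = -544
Area = |Σ|/2 = 272.
Hole:
Σ = (10) + (8) + (-1) + (1) = 18
Area = |Σ|/2 = 9.
Net area = 272 − 9 = 263.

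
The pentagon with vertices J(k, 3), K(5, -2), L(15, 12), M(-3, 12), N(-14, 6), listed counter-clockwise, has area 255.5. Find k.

-14

Write out the shoelace sum; only the two edges meeting at J involve k:
2·Area = [((-14)·3 − k·6) + (k·(-2) − 5·3)] + 456
       = -8·k + 399 = 511
⇒ k = -14.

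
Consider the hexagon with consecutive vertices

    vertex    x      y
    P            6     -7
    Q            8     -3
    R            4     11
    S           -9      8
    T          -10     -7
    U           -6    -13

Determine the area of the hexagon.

310

P→Q: (6)(-3) − (8)(-7) = 38
Q→R: (8)(11) − (4)(-3) = 100
R→S: (4)(8) − (-9)(11) = 131
S→T: (-9)(-7) − (-10)(8) = 143
T→U: (-10)(-13) − (-6)(-7) = 88
U→P: (-6)(-7) − (6)(-13) = 120
Σ = 620
Area = |Σ|/2 = 310.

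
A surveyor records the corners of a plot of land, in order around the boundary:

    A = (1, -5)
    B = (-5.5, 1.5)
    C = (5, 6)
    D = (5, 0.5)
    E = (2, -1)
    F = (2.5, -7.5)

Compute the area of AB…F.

Apply the shoelace formula: 2A = Σ (x_i·y_{i+1} − x_{i+1}·y_i), indices taken mod 6.
A→B: (1)(1.5) − (-5.5)(-5) = -26
B→C: (-5.5)(6) − (5)(1.5) = -40.5
C→D: (5)(0.5) − (5)(6) = -27.5
D→E: (5)(-1) − (2)(0.5) = -6
E→F: (2)(-7.5) − (2.5)(-1) = -12.5
F→A: (2.5)(-5) − (1)(-7.5) = -5
Σ = -117.5
Area = |Σ|/2 = 58.75.

58.75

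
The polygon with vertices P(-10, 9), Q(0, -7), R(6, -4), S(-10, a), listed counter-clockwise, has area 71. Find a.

10

The doubled signed area Σ (x_i y_{i+1} − x_{i+1} y_i) is linear in a.
With a=0 it equals -18; the coefficient of a is 16 (from the two edges through S).
So 16·a + -18 = 2·71 = 142 ⇒ a = 10.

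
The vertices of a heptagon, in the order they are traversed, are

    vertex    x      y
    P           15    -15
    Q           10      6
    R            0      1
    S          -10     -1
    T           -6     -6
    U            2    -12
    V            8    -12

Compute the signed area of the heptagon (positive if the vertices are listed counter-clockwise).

Apply the shoelace formula: 2A = Σ (x_i·y_{i+1} − x_{i+1}·y_i), indices taken mod 7.
Σ = (240) + (10) + (10) + (54) + (84) + (72) + (60) = 530
Signed area = Σ/2 = 265 (positive ⇒ counter-clockwise traversal).

265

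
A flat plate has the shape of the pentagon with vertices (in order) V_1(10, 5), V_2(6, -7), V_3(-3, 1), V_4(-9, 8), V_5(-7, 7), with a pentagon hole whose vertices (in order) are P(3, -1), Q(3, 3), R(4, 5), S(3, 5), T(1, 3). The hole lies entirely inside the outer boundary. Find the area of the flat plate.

114

Outer boundary:
Apply the shoelace formula: 2A = Σ (x_i·y_{i+1} − x_{i+1}·y_i), indices taken mod 5.
Σ = (-100) + (-15) + (-15) + (-7) + (-105) = -242
Area = |Σ|/2 = 121.
Hole:
Apply the shoelace formula: 2A = Σ (x_i·y_{i+1} − x_{i+1}·y_i), indices taken mod 5.
Σ = (12) + (3) + (5) + (4) + (-10) = 14
Area = |Σ|/2 = 7.
Net area = 121 − 7 = 114.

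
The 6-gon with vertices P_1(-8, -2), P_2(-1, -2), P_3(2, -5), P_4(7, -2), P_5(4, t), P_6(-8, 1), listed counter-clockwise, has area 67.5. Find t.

The doubled signed area Σ (x_i y_{i+1} − x_{i+1} y_i) is linear in t.
With t=0 it equals 90; the coefficient of t is 15 (from the two edges through P_5).
So 15·t + 90 = 2·67.5 = 135 ⇒ t = 3.

3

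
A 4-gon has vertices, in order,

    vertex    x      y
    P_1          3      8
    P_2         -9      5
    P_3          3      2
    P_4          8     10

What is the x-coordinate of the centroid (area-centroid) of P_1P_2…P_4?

Apply the shoelace (surveyor's) formula. First the cross-terms c_i = x_i·y_{i+1} − x_{i+1}·y_i:
  87, -33, 14, 34  ⇒  2A = 102, A = 51.
Then Σ (x_i + x_{i+1})·c_i = 204, so x̄ = 204 / (6·51) = 2/3.

2/3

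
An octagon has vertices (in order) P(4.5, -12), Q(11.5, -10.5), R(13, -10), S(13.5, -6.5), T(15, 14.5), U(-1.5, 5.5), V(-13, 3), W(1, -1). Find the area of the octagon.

Apply the surveyor's formula: 2A = Σ (x_i·y_{i+1} − x_{i+1}·y_i), indices taken mod 8.
Σ = (90.75) + (21.5) + (50.5) + (293.25) + (104.25) + (67) + (10) + (-7.5) = 629.75
Area = |Σ|/2 = 314.875.

314.875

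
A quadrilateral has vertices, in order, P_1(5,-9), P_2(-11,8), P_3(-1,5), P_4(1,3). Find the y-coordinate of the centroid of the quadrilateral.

236/207

Apply the shoelace (surveyor's) formula. First the cross-terms c_i = x_i·y_{i+1} − x_{i+1}·y_i:
  -59, -47, -8, -24  ⇒  2A = -138, A = -69.
Then Σ (y_i + y_{i+1})·c_i = -472, so ȳ = -472 / (6·(-69)) = 236/207.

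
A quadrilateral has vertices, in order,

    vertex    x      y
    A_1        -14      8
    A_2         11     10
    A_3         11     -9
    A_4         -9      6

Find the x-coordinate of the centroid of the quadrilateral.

Apply Gauss's area formula. First the cross-terms c_i = x_i·y_{i+1} − x_{i+1}·y_i:
  -228, -209, -15, 12  ⇒  2A = -440, A = -220.
Then Σ (x_i + x_{i+1})·c_i = -4220, so x̄ = -4220 / (6·(-220)) = 211/66.

211/66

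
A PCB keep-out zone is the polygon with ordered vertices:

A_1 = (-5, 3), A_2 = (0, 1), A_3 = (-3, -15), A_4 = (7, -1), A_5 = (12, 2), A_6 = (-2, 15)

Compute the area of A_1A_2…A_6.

192.5

Σ = (-5) + (3) + (108) + (26) + (184) + (69) = 385
Area = |Σ|/2 = 192.5.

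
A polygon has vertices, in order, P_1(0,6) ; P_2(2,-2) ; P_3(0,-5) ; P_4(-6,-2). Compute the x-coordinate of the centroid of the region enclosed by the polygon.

-4/3

Apply the surveyor's formula. First the cross-terms c_i = x_i·y_{i+1} − x_{i+1}·y_i:
  -12, -10, -30, -36  ⇒  2A = -88, A = -44.
Then Σ (x_i + x_{i+1})·c_i = 352, so x̄ = 352 / (6·(-44)) = -4/3.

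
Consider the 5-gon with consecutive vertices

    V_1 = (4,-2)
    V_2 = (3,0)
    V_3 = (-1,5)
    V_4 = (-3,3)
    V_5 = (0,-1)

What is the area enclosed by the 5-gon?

20

V_1→V_2: (4)(0) − (3)(-2) = 6
V_2→V_3: (3)(5) − (-1)(0) = 15
V_3→V_4: (-1)(3) − (-3)(5) = 12
V_4→V_5: (-3)(-1) − (0)(3) = 3
V_5→V_1: (0)(-2) − (4)(-1) = 4
Σ = 40
Area = |Σ|/2 = 20.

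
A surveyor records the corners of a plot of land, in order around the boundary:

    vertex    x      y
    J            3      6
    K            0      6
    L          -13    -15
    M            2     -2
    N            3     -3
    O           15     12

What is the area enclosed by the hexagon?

Σ = (18) + (78) + (56) + (0) + (81) + (54) = 287
Area = |Σ|/2 = 143.5.

143.5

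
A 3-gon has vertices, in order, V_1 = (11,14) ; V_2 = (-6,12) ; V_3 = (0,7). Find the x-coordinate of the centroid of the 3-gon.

5/3

Apply the shoelace formula. First the cross-terms c_i = x_i·y_{i+1} − x_{i+1}·y_i:
  216, -42, -77  ⇒  2A = 97, A = 48.5.
Then Σ (x_i + x_{i+1})·c_i = 485, so x̄ = 485 / (6·48.5) = 5/3.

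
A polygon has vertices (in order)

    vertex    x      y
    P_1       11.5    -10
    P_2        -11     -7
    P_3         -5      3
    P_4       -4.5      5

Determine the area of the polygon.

P_1→P_2: (11.5)(-7) − (-11)(-10) = -190.5
P_2→P_3: (-11)(3) − (-5)(-7) = -68
P_3→P_4: (-5)(5) − (-4.5)(3) = -11.5
P_4→P_1: (-4.5)(-10) − (11.5)(5) = -12.5
Σ = -282.5
Area = |Σ|/2 = 141.25.

141.25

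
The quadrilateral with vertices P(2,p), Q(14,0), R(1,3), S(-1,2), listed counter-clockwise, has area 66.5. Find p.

-6

The doubled signed area Σ (x_i y_{i+1} − x_{i+1} y_i) is linear in p.
With p=0 it equals 43; the coefficient of p is -15 (from the two edges through P).
So -15·p + 43 = 2·66.5 = 133 ⇒ p = -6.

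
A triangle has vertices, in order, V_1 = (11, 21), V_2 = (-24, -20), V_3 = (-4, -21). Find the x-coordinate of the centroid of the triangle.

Apply Gauss's area formula. First the cross-terms c_i = x_i·y_{i+1} − x_{i+1}·y_i:
  284, 424, 147  ⇒  2A = 855, A = 427.5.
Then Σ (x_i + x_{i+1})·c_i = -14535, so x̄ = -14535 / (6·427.5) = -17/3.

-17/3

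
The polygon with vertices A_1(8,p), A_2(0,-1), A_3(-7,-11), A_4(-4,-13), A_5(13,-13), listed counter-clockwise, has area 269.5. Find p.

Write out the shoelace sum; only the two edges meeting at A_1 involve p:
2·Area = [(13·p − 8·(-13)) + (8·(-1) − 0·p)] + 261
       = 13·p + 357 = 539
⇒ p = 14.

14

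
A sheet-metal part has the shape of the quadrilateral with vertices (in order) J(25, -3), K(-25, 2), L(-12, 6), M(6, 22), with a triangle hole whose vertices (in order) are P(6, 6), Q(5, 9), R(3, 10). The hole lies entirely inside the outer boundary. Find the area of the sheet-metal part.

507

Outer boundary:
Σ = (-25) + (-126) + (-300) + (-568) = -1019
Area = |Σ|/2 = 509.5.
Hole:
Apply Gauss's area formula: 2A = Σ (x_i·y_{i+1} − x_{i+1}·y_i), indices taken mod 3.
Cross-terms: 24, 23, -42  ⇒  Σ = 5
Area = |Σ|/2 = 2.5.
Net area = 509.5 − 2.5 = 507.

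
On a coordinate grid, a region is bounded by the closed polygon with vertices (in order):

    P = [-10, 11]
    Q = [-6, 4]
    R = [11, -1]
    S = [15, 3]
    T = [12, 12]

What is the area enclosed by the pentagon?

Σ = (26) + (-38) + (48) + (144) + (252) = 432
Area = |Σ|/2 = 216.

216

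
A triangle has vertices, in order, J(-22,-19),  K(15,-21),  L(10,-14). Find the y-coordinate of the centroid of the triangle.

-18

Apply the surveyor's formula. First the cross-terms c_i = x_i·y_{i+1} − x_{i+1}·y_i:
  747, 0, -498  ⇒  2A = 249, A = 124.5.
Then Σ (y_i + y_{i+1})·c_i = -13446, so ȳ = -13446 / (6·124.5) = -18.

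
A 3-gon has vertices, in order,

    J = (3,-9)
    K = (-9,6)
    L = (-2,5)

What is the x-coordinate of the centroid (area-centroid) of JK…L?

-8/3

Apply the shoelace formula. First the cross-terms c_i = x_i·y_{i+1} − x_{i+1}·y_i:
  -63, -33, 3  ⇒  2A = -93, A = -46.5.
Then Σ (x_i + x_{i+1})·c_i = 744, so x̄ = 744 / (6·(-46.5)) = -8/3.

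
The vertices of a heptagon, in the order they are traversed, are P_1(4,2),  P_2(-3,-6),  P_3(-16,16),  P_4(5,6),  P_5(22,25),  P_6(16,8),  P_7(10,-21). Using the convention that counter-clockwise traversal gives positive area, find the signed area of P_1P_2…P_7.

-440.5

Apply Gauss's area formula: 2A = Σ (x_i·y_{i+1} − x_{i+1}·y_i), indices taken mod 7.
P_1→P_2: (4)(-6) − (-3)(2) = -18
P_2→P_3: (-3)(16) − (-16)(-6) = -144
P_3→P_4: (-16)(6) − (5)(16) = -176
P_4→P_5: (5)(25) − (22)(6) = -7
P_5→P_6: (22)(8) − (16)(25) = -224
P_6→P_7: (16)(-21) − (10)(8) = -416
P_7→P_1: (10)(2) − (4)(-21) = 104
Σ = -881
Signed area = Σ/2 = -440.5 (negative ⇒ clockwise traversal).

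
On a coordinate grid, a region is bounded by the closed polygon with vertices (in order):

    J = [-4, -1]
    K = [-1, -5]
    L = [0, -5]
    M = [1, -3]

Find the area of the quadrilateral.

8

Apply the shoelace (surveyor's) formula: 2A = Σ (x_i·y_{i+1} − x_{i+1}·y_i), indices taken mod 4.
Cross-terms: 19, 5, 5, -13  ⇒  Σ = 16
Area = |Σ|/2 = 8.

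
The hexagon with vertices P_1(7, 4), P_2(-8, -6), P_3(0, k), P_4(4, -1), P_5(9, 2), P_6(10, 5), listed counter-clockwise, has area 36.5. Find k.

-3

Write out the shoelace sum; only the two edges meeting at P_3 involve k:
2·Area = [((-8)·k − 0·(-6)) + (0·(-1) − 4·k)] + 37
       = -12·k + 37 = 73
⇒ k = -3.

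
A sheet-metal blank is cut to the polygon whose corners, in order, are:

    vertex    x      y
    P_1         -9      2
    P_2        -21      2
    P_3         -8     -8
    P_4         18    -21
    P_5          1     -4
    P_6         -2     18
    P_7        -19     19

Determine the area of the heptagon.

458

Apply Gauss's area formula: 2A = Σ (x_i·y_{i+1} − x_{i+1}·y_i), indices taken mod 7.
Σ = (24) + (184) + (312) + (-51) + (10) + (304) + (133) = 916
Area = |Σ|/2 = 458.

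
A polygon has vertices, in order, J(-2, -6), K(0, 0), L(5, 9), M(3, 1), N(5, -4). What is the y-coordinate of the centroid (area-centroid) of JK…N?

Apply the shoelace formula. First the cross-terms c_i = x_i·y_{i+1} − x_{i+1}·y_i:
  0, 0, -22, -17, -38  ⇒  2A = -77, A = -38.5.
Then Σ (y_i + y_{i+1})·c_i = 211, so ȳ = 211 / (6·(-38.5)) = -211/231.

-211/231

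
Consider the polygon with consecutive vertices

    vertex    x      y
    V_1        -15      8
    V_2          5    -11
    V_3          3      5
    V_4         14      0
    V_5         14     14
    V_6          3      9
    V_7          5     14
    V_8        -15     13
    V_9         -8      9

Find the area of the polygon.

352.5

V_1→V_2: (-15)(-11) − (5)(8) = 125
V_2→V_3: (5)(5) − (3)(-11) = 58
V_3→V_4: (3)(0) − (14)(5) = -70
V_4→V_5: (14)(14) − (14)(0) = 196
V_5→V_6: (14)(9) − (3)(14) = 84
V_6→V_7: (3)(14) − (5)(9) = -3
V_7→V_8: (5)(13) − (-15)(14) = 275
V_8→V_9: (-15)(9) − (-8)(13) = -31
V_9→V_1: (-8)(8) − (-15)(9) = 71
Σ = 705
Area = |Σ|/2 = 352.5.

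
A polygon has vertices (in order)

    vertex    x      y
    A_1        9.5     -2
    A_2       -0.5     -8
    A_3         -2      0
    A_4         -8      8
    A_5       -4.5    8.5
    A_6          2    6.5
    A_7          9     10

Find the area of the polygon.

Apply Gauss's area formula: 2A = Σ (x_i·y_{i+1} − x_{i+1}·y_i), indices taken mod 7.
Σ = (-77) + (-16) + (-16) + (-32) + (-46.25) + (-38.5) + (-113) = -338.75
Area = |Σ|/2 = 169.375.

169.375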